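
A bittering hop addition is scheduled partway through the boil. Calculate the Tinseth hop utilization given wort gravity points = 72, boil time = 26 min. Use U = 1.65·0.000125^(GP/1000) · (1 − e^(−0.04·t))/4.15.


bigness = 1.65·0.000125^(72/1000) = 0.8639
boil_factor = (1 − e^(−0.04·26))/4.15 = 0.1558
U = 0.8639 · 0.1558

0.1346


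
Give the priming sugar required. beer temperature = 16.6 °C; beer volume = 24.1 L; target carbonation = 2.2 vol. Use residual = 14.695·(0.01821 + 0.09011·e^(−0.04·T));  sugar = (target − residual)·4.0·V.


residual = 14.695·(0.01821 + 0.09011·e^(−0.04·16.6)) = 0.9493
sugar = (2.2 − 0.9493)·4.0·24.1

120.5712 g


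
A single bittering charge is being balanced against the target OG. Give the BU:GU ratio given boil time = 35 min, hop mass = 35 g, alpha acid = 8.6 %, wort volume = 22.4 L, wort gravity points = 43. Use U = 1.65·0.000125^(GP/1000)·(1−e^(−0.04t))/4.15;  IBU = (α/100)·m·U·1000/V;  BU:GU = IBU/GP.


U = 1.65·0.000125^(43/1000)·(1−e^(−0.04·35))/4.15 = 0.2035
IBU = (8.6/100)·35·0.2035·1000/22.4 = 27.3495
BU:GU = 27.3495/43

0.6360


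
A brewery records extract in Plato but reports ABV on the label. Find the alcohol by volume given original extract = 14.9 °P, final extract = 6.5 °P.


SG = 259/(259 − P);  ABV = (OG − FG)·131.25
OG = 259/(259 − 14.9) = 1.0610
FG = 259/(259 − 6.5) = 1.0257
ABV = (1.0610 − 1.0257)·131.25

4.6329 % ABV


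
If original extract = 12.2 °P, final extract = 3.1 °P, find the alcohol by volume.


SG = 259/(259 − P);  ABV = (OG − FG)·131.25
OG = 259/(259 − 12.2) = 1.0494
FG = 259/(259 − 3.1) = 1.0121
ABV = (1.0494 − 1.0121)·131.25

4.8981 % ABV


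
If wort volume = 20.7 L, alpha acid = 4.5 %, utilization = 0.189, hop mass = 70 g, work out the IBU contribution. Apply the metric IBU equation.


IBU = (α/100)·mass·U·1000 / V
IBU = (4.5/100)·70·0.189·1000 / 20.7

28.7609 IBU


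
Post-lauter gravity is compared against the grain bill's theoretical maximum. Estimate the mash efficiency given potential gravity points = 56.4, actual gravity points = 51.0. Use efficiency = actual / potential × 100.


efficiency = 51.0 / 56.4 × 100

90.4255 %


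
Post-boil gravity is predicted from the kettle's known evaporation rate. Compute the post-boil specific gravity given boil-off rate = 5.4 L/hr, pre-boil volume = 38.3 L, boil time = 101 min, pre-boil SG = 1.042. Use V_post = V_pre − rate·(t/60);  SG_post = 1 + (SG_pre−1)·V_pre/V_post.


V_post = 38.3 − 5.4·(101/60) = 29.2100
SG_post = 1 + (1.042 − 1)·38.3/29.2100

1.0551


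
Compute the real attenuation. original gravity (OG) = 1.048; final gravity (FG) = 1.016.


AA = (OG−FG)/(OG−1)·100;  RA = AA·0.8192
AA = (1.048 − 1.016)/(1.048 − 1)·100 = 66.6667
RA = 66.6667·0.8192

54.6133 %


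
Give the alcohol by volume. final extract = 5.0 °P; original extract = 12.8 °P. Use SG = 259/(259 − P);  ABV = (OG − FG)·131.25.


OG = 259/(259 − 12.8) = 1.0520
FG = 259/(259 − 5.0) = 1.0197
ABV = (1.0520 − 1.0197)·131.25

4.2401 % ABV


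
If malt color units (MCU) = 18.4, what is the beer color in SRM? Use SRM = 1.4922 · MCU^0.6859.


SRM = 1.4922 · 18.4^0.6859

10.9993 SRM


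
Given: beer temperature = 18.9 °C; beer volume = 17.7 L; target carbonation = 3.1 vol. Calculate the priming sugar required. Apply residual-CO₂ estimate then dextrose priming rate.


residual = 14.695·(0.01821 + 0.09011·e^(−0.04·T));  sugar = (target − residual)·4.0·V
residual = 14.695·(0.01821 + 0.09011·e^(−0.04·18.9)) = 0.8893
sugar = (3.1 − 0.8893)·4.0·17.7

156.5143 g


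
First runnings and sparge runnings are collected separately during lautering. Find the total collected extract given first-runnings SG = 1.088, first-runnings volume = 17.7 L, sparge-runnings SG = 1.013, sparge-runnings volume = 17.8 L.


total = Σ (SG_i − 1)·1000·V_i
first = (1.088 − 1)·1000·17.7 = 1557.6000
sparge = (1.013 − 1)·1000·17.8 = 231.4000
total = 1557.6000 + 231.4000

1789.0000 gravity·L


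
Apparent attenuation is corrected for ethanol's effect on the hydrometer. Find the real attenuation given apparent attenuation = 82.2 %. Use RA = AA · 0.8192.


RA = 82.2 · 0.8192

67.3382 %


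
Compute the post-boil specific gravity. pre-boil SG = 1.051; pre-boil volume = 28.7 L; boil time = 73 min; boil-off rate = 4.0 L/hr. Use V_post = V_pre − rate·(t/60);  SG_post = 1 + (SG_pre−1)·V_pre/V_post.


V_post = 28.7 − 4.0·(73/60) = 23.8333
SG_post = 1 + (1.051 − 1)·28.7/23.8333

1.0614


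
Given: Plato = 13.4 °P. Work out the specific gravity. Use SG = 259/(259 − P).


SG = 259/(259 − 13.4)

1.0546


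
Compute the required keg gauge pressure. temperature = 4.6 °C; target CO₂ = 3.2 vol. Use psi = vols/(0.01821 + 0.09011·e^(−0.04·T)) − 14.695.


psi = 3.2/(0.01821 + 0.09011·e^(−0.04·4.6)) − 14.695

19.6487 psi


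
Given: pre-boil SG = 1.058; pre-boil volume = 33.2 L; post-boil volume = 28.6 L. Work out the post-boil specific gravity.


SG_post = 1 + (SG_pre − 1)·V_pre/V_post
pts_pre = (1.058 − 1)·1000 = 58.0000
pts_post = 58.0000·33.2/28.6 = 67.3287
SG_post = 1 + 67.3287/1000

1.0673


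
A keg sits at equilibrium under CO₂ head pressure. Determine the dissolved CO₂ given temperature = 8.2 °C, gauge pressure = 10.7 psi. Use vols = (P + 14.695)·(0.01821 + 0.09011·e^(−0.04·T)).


vols = (10.7 + 14.695)·(0.01821 + 0.09011·e^(−0.04·8.2))

2.1109 volumes


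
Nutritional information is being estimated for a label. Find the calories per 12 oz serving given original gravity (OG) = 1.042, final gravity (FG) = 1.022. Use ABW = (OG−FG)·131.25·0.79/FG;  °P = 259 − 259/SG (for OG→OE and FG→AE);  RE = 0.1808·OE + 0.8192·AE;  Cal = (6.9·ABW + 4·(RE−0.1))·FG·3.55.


ABW = (1.042 − 1.022)·131.25·0.79/1.022 = 2.0291
OE = 259 − 259/1.042 = 10.4395 °P
AE = 259 − 259/1.022 = 5.5753 °P
RE = 0.1808·10.4395 + 0.8192·5.5753 = 6.4548 °P
Cal = (6.9·2.0291 + 4·(6.4548−0.1))·1.022·3.55

143.0197 kcal


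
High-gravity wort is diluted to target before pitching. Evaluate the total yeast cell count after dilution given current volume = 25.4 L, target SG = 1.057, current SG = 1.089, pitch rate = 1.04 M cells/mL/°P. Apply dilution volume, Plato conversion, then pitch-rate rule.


V_w = V·((SG_c−1)/(SG_t−1)−1);  °P = 259 − 259/SG_t;  cells = rate·(V+V_w)·°P
V_w = 25.4·((1.089−1)/(1.057−1)−1) = 14.2596
V_final = 25.4 + 14.2596 = 39.6596
°P = 259 − 259/1.057 = 13.9669
cells = 1.04·39.6596·13.9669

576.0787 billion cells


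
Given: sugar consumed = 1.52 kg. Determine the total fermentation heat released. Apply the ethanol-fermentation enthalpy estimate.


Q = m_sugar · 590 kJ/kg
Q = 1.52 · 590

896.8000 kJ


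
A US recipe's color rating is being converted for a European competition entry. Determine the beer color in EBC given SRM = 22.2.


EBC = SRM · 1.97
EBC = 22.2 · 1.97

43.7340 EBC


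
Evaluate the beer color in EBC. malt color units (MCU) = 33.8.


SRM = 1.4922·MCU^0.6859;  EBC = SRM·1.97
SRM = 1.4922·33.8^0.6859 = 16.6921
EBC = 16.6921·1.97

32.8834 EBC


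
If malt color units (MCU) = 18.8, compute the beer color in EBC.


SRM = 1.4922·MCU^0.6859;  EBC = SRM·1.97
SRM = 1.4922·18.8^0.6859 = 11.1628
EBC = 11.1628·1.97

21.9907 EBC


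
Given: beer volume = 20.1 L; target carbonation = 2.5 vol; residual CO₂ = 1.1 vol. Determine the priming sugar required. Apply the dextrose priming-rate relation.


sugar = (target − residual)·4.0·V
sugar = (2.5 − 1.1)·4.0·20.1

112.5600 g


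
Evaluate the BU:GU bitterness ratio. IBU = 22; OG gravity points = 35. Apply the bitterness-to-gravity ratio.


BU:GU = IBU / OG_points
BU:GU = 22 / 35

0.6286


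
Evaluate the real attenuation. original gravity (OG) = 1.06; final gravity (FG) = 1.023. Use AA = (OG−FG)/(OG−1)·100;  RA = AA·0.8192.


AA = (1.06 − 1.023)/(1.06 − 1)·100 = 61.6667
RA = 61.6667·0.8192

50.5173 %


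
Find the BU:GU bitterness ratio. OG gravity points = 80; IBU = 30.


BU:GU = IBU / OG_points
BU:GU = 30 / 80

0.3750


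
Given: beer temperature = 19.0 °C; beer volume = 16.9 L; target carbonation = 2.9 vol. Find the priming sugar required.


residual = 14.695·(0.01821 + 0.09011·e^(−0.04·T));  sugar = (target − residual)·4.0·V
residual = 14.695·(0.01821 + 0.09011·e^(−0.04·19.0)) = 0.8869
sugar = (2.9 − 0.8869)·4.0·16.9

136.0880 g


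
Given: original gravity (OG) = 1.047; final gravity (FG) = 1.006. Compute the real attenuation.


AA = (OG−FG)/(OG−1)·100;  RA = AA·0.8192
AA = (1.047 − 1.006)/(1.047 − 1)·100 = 87.2340
RA = 87.2340·0.8192

71.4621 %


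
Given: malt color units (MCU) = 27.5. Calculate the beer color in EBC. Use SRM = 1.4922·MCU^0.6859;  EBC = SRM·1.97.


SRM = 1.4922·27.5^0.6859 = 14.4899
EBC = 14.4899·1.97

28.5451 EBC


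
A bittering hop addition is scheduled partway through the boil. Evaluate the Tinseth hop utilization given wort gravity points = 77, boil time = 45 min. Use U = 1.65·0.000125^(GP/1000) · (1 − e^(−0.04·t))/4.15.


bigness = 1.65·0.000125^(77/1000) = 0.8259
boil_factor = (1 − e^(−0.04·45))/4.15 = 0.2011
U = 0.8259 · 0.2011

0.1661


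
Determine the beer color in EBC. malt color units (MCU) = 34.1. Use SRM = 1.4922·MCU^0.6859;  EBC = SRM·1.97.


SRM = 1.4922·34.1^0.6859 = 16.7936
EBC = 16.7936·1.97

33.0834 EBC


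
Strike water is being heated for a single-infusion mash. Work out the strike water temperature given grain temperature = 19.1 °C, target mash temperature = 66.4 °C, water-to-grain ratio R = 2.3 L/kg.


T_strike = (0.41/R)·(T_mash − T_grain) + T_mash
T_strike = (0.41/2.3)·(66.4 − 19.1) + 66.4

74.8317 °C


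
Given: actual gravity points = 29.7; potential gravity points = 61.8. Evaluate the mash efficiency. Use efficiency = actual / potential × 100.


efficiency = 29.7 / 61.8 × 100

48.0583 %


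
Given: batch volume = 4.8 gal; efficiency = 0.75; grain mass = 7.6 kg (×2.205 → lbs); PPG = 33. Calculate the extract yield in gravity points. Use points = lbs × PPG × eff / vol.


lbs = 7.6 × 2.205 = 16.7580
points = 16.7580 × 33 × 0.75 / 4.8

86.4084 points


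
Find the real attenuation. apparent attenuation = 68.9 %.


RA = AA · 0.8192
RA = 68.9 · 0.8192

56.4429 %


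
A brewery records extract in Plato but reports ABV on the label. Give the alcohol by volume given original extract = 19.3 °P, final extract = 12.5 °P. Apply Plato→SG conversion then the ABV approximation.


SG = 259/(259 − P);  ABV = (OG − FG)·131.25
OG = 259/(259 − 19.3) = 1.0805
FG = 259/(259 − 12.5) = 1.0507
ABV = (1.0805 − 1.0507)·131.25

3.9122 % ABV


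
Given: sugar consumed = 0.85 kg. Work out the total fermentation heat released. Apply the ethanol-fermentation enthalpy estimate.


Q = m_sugar · 590 kJ/kg
Q = 0.85 · 590

501.5000 kJ


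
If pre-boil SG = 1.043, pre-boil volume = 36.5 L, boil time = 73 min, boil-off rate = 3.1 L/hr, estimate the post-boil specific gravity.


V_post = V_pre − rate·(t/60);  SG_post = 1 + (SG_pre−1)·V_pre/V_post
V_post = 36.5 − 3.1·(73/60) = 32.7283
SG_post = 1 + (1.043 − 1)·36.5/32.7283

1.0480


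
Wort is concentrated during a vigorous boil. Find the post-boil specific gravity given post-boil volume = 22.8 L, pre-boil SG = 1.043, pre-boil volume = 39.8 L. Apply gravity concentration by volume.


SG_post = 1 + (SG_pre − 1)·V_pre/V_post
pts_pre = (1.043 − 1)·1000 = 43.0000
pts_post = 43.0000·39.8/22.8 = 75.0614
SG_post = 1 + 75.0614/1000

1.0751


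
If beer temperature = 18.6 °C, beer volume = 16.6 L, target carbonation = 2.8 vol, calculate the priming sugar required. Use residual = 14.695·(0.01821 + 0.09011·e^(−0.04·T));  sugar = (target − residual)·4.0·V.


residual = 14.695·(0.01821 + 0.09011·e^(−0.04·18.6)) = 0.8969
sugar = (2.8 − 0.8969)·4.0·16.6

126.3690 g


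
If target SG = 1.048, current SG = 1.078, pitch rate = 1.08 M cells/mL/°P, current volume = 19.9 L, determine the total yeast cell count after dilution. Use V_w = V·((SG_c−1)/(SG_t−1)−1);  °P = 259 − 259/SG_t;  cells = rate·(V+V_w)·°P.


V_w = 19.9·((1.078−1)/(1.048−1)−1) = 12.4375
V_final = 19.9 + 12.4375 = 32.3375
°P = 259 − 259/1.048 = 11.8626
cells = 1.08·32.3375·11.8626

414.2952 billion cells


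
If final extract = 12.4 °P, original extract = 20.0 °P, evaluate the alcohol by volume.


SG = 259/(259 − P);  ABV = (OG − FG)·131.25
OG = 259/(259 − 20.0) = 1.0837
FG = 259/(259 − 12.4) = 1.0503
ABV = (1.0837 − 1.0503)·131.25

4.3835 % ABV


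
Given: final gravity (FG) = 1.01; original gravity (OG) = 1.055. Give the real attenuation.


AA = (OG−FG)/(OG−1)·100;  RA = AA·0.8192
AA = (1.055 − 1.01)/(1.055 − 1)·100 = 81.8182
RA = 81.8182·0.8192

67.0255 %


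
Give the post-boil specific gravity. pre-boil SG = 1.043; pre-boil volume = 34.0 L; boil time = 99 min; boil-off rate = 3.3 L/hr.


V_post = V_pre − rate·(t/60);  SG_post = 1 + (SG_pre−1)·V_pre/V_post
V_post = 34.0 − 3.3·(99/60) = 28.5550
SG_post = 1 + (1.043 − 1)·34.0/28.5550

1.0512


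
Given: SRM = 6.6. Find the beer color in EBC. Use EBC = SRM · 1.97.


EBC = 6.6 · 1.97

13.0020 EBC


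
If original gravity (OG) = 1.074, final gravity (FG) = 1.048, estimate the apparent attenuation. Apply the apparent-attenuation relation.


AA = (OG − FG)/(OG − 1) · 100
AA = (1.074 − 1.048)/(1.074 − 1) · 100

35.1351 %


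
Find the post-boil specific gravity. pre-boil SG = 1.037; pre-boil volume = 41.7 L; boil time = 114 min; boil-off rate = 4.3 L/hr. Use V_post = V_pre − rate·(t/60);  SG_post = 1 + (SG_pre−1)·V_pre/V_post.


V_post = 41.7 − 4.3·(114/60) = 33.5300
SG_post = 1 + (1.037 − 1)·41.7/33.5300

1.0460


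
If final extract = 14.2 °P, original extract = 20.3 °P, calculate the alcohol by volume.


SG = 259/(259 − P);  ABV = (OG − FG)·131.25
OG = 259/(259 − 20.3) = 1.0850
FG = 259/(259 − 14.2) = 1.0580
ABV = (1.0850 − 1.0580)·131.25

3.5487 % ABV


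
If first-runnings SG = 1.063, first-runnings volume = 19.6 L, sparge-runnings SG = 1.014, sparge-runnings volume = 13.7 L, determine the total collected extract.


total = Σ (SG_i − 1)·1000·V_i
first = (1.063 − 1)·1000·19.6 = 1234.8000
sparge = (1.014 − 1)·1000·13.7 = 191.8000
total = 1234.8000 + 191.8000

1426.6000 gravity·L


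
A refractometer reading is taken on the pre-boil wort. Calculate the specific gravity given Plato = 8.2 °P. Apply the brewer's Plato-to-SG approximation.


SG = 259/(259 − P)
SG = 259/(259 − 8.2)

1.0327


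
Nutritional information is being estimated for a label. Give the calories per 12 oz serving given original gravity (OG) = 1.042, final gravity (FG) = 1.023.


ABW = (OG−FG)·131.25·0.79/FG;  °P = 259 − 259/SG (for OG→OE and FG→AE);  RE = 0.1808·OE + 0.8192·AE;  Cal = (6.9·ABW + 4·(RE−0.1))·FG·3.55
ABW = (1.042 − 1.023)·131.25·0.79/1.023 = 1.9258
OE = 259 − 259/1.042 = 10.4395 °P
AE = 259 − 259/1.023 = 5.8231 °P
RE = 0.1808·10.4395 + 0.8192·5.8231 = 6.6577 °P
Cal = (6.9·1.9258 + 4·(6.6577−0.1))·1.023·3.55

143.5182 kcal


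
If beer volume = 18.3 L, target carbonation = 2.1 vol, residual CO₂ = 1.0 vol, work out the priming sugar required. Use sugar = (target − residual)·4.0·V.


sugar = (2.1 − 1.0)·4.0·18.3

80.5200 g


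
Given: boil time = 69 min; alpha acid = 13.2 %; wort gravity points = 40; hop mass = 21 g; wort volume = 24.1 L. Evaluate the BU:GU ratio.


U = 1.65·0.000125^(GP/1000)·(1−e^(−0.04t))/4.15;  IBU = (α/100)·m·U·1000/V;  BU:GU = IBU/GP
U = 1.65·0.000125^(40/1000)·(1−e^(−0.04·69))/4.15 = 0.2600
IBU = (13.2/100)·21·0.2600·1000/24.1 = 29.9015
BU:GU = 29.9015/40

0.7475


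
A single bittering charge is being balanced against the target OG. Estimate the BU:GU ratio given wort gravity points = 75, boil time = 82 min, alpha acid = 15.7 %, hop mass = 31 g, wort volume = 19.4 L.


U = 1.65·0.000125^(GP/1000)·(1−e^(−0.04t))/4.15;  IBU = (α/100)·m·U·1000/V;  BU:GU = IBU/GP
U = 1.65·0.000125^(75/1000)·(1−e^(−0.04·82))/4.15 = 0.1950
IBU = (15.7/100)·31·0.1950·1000/19.4 = 48.9223
BU:GU = 48.9223/75

0.6523


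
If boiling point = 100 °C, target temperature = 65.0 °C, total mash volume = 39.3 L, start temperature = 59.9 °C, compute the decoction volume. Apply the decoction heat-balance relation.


V_dec = V_total·(T_target − T_start)/(T_boil − T_start)
V_dec = 39.3·(65.0 − 59.9)/(100 − 59.9)

4.9983 L


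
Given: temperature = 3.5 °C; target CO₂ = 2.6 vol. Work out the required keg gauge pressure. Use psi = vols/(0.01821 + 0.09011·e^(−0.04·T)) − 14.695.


psi = 2.6/(0.01821 + 0.09011·e^(−0.04·3.5)) − 14.695

12.2346 psi


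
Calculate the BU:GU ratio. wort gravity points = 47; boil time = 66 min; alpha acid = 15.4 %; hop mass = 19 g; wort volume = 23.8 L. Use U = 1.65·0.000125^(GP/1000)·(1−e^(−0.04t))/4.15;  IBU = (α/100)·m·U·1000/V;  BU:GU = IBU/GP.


U = 1.65·0.000125^(47/1000)·(1−e^(−0.04·66))/4.15 = 0.2420
IBU = (15.4/100)·19·0.2420·1000/23.8 = 29.7533
BU:GU = 29.7533/47

0.6330


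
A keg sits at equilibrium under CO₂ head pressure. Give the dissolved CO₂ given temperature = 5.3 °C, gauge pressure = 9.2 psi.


vols = (P + 14.695)·(0.01821 + 0.09011·e^(−0.04·T))
vols = (9.2 + 14.695)·(0.01821 + 0.09011·e^(−0.04·5.3))

2.1770 volumes


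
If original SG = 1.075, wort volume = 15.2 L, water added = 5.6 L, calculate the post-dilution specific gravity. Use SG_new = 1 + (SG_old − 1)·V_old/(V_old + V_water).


pts = (1.075 − 1)·1000·15.2/(15.2 + 5.6) = 54.8077
SG_new = 1 + 54.8077/1000

1.0548


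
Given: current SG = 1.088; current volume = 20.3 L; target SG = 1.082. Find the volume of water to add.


V_water = V·((SG_curr − 1)/(SG_target − 1) − 1)
V_water = 20.3·((1.088 − 1)/(1.082 − 1) − 1)

1.4854 L


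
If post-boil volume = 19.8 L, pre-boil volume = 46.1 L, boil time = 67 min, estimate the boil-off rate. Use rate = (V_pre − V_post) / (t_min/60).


rate = (46.1 − 19.8) / (67/60)

23.5522 L/hr


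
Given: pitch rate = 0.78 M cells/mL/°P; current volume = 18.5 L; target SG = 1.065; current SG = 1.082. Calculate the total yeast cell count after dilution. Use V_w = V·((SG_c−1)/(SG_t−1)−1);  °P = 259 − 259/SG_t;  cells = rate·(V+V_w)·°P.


V_w = 18.5·((1.082−1)/(1.065−1)−1) = 4.8385
V_final = 18.5 + 4.8385 = 23.3385
°P = 259 − 259/1.065 = 15.8075
cells = 0.78·23.3385·15.8075

287.7599 billion cells


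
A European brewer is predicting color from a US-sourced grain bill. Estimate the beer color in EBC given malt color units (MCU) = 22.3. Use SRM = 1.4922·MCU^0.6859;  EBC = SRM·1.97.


SRM = 1.4922·22.3^0.6859 = 12.5496
EBC = 12.5496·1.97

24.7227 EBC


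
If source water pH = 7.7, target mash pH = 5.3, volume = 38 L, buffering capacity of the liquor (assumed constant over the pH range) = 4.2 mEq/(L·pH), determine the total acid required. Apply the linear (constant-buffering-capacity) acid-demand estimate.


acid = buffering capacity · (pH_source − pH_target) · V
acid = 4.2 · (7.7 − 5.3) · 38

383.0400 mEq


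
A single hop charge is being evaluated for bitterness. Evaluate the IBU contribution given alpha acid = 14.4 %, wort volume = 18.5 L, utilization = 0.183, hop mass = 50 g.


IBU = (α/100)·mass·U·1000 / V
IBU = (14.4/100)·50·0.183·1000 / 18.5

71.2216 IBU


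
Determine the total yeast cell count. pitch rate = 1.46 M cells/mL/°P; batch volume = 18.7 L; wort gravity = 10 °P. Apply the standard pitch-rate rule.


cells (billions) = rate · V_L · °P
cells = 1.46 · 18.7 · 10

273.0200 billion cells


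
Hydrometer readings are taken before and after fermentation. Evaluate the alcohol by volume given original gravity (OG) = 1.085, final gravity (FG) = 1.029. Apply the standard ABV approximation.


ABV = (OG − FG) · 131.25
ABV = (1.085 − 1.029) · 131.25

7.3500 % ABV


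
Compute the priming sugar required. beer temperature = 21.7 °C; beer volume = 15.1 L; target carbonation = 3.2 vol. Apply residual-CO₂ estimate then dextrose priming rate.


residual = 14.695·(0.01821 + 0.09011·e^(−0.04·T));  sugar = (target − residual)·4.0·V
residual = 14.695·(0.01821 + 0.09011·e^(−0.04·21.7)) = 0.8235
sugar = (3.2 − 0.8235)·4.0·15.1

143.5425 g


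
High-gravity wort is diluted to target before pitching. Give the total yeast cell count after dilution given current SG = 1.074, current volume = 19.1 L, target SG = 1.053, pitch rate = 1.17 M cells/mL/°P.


V_w = V·((SG_c−1)/(SG_t−1)−1);  °P = 259 − 259/SG_t;  cells = rate·(V+V_w)·°P
V_w = 19.1·((1.074−1)/(1.053−1)−1) = 7.5679
V_final = 19.1 + 7.5679 = 26.6679
°P = 259 − 259/1.053 = 13.0361
cells = 1.17·26.6679·13.0361

406.7451 billion cells


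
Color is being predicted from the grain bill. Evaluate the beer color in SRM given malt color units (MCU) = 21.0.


SRM = 1.4922 · MCU^0.6859
SRM = 1.4922 · 21.0^0.6859

12.0431 SRM


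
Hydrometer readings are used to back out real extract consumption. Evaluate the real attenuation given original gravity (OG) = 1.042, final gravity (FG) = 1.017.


AA = (OG−FG)/(OG−1)·100;  RA = AA·0.8192
AA = (1.042 − 1.017)/(1.042 − 1)·100 = 59.5238
RA = 59.5238·0.8192

48.7619 %


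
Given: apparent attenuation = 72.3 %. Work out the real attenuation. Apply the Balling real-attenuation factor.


RA = AA · 0.8192
RA = 72.3 · 0.8192

59.2282 %


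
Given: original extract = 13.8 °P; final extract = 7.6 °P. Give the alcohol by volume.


SG = 259/(259 − P);  ABV = (OG − FG)·131.25
OG = 259/(259 − 13.8) = 1.0563
FG = 259/(259 − 7.6) = 1.0302
ABV = (1.0563 − 1.0302)·131.25

3.4190 % ABV


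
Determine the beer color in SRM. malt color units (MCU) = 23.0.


SRM = 1.4922 · MCU^0.6859
SRM = 1.4922 · 23.0^0.6859

12.8185 SRM


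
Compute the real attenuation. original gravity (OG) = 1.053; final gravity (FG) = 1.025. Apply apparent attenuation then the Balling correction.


AA = (OG−FG)/(OG−1)·100;  RA = AA·0.8192
AA = (1.053 − 1.025)/(1.053 − 1)·100 = 52.8302
RA = 52.8302·0.8192

43.2785 %


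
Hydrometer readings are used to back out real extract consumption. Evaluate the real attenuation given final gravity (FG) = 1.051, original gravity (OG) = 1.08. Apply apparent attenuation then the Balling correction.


AA = (OG−FG)/(OG−1)·100;  RA = AA·0.8192
AA = (1.08 − 1.051)/(1.08 − 1)·100 = 36.2500
RA = 36.2500·0.8192

29.6960 %


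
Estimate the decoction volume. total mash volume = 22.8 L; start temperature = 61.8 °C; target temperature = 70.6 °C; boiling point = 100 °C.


V_dec = V_total·(T_target − T_start)/(T_boil − T_start)
V_dec = 22.8·(70.6 − 61.8)/(100 − 61.8)

5.2524 L


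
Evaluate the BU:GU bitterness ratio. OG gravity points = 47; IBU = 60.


BU:GU = IBU / OG_points
BU:GU = 60 / 47

1.2766


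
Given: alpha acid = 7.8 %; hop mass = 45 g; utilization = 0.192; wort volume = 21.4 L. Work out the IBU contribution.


IBU = (α/100)·mass·U·1000 / V
IBU = (7.8/100)·45·0.192·1000 / 21.4

31.4916 IBU


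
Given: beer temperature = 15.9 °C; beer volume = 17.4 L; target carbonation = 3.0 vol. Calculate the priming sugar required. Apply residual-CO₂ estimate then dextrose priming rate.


residual = 14.695·(0.01821 + 0.09011·e^(−0.04·T));  sugar = (target − residual)·4.0·V
residual = 14.695·(0.01821 + 0.09011·e^(−0.04·15.9)) = 0.9686
sugar = (3.0 − 0.9686)·4.0·17.4

141.3842 g


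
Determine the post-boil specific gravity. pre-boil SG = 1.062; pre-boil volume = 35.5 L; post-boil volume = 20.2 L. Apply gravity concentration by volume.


SG_post = 1 + (SG_pre − 1)·V_pre/V_post
pts_pre = (1.062 − 1)·1000 = 62.0000
pts_post = 62.0000·35.5/20.2 = 108.9604
SG_post = 1 + 108.9604/1000

1.1090


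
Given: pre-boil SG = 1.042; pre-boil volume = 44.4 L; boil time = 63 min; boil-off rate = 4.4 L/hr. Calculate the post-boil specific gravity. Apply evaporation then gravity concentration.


V_post = V_pre − rate·(t/60);  SG_post = 1 + (SG_pre−1)·V_pre/V_post
V_post = 44.4 − 4.4·(63/60) = 39.7800
SG_post = 1 + (1.042 − 1)·44.4/39.7800

1.0469


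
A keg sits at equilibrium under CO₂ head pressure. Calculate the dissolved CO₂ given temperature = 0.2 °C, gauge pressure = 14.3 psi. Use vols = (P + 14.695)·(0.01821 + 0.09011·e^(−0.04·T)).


vols = (14.3 + 14.695)·(0.01821 + 0.09011·e^(−0.04·0.2))

3.1199 volumes


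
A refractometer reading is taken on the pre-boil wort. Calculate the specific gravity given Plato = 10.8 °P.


SG = 259/(259 − P)
SG = 259/(259 − 10.8)

1.0435


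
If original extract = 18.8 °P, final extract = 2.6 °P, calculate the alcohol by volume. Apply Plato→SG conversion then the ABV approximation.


SG = 259/(259 − P);  ABV = (OG − FG)·131.25
OG = 259/(259 − 18.8) = 1.0783
FG = 259/(259 − 2.6) = 1.0101
ABV = (1.0783 − 1.0101)·131.25

8.9418 % ABV


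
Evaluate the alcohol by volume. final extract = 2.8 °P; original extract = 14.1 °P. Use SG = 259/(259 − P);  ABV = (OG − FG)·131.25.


OG = 259/(259 − 14.1) = 1.0576
FG = 259/(259 − 2.8) = 1.0109
ABV = (1.0576 − 1.0109)·131.25

6.1222 % ABV


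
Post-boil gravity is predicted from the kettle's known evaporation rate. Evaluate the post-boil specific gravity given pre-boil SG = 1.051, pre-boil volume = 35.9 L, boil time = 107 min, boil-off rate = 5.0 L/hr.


V_post = V_pre − rate·(t/60);  SG_post = 1 + (SG_pre−1)·V_pre/V_post
V_post = 35.9 − 5.0·(107/60) = 26.9833
SG_post = 1 + (1.051 − 1)·35.9/26.9833

1.0679


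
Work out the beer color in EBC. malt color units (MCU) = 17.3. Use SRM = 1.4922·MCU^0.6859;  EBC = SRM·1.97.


SRM = 1.4922·17.3^0.6859 = 10.5439
EBC = 10.5439·1.97

20.7716 EBC


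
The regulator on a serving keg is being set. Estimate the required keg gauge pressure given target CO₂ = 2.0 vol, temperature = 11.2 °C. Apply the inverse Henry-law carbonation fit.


psi = vols/(0.01821 + 0.09011·e^(−0.04·T)) − 14.695
psi = 2.0/(0.01821 + 0.09011·e^(−0.04·11.2)) − 14.695

11.6966 psi


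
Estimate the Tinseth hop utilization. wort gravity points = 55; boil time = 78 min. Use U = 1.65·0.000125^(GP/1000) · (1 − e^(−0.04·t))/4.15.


bigness = 1.65·0.000125^(55/1000) = 1.0065
boil_factor = (1 − e^(−0.04·78))/4.15 = 0.2303
U = 1.0065 · 0.2303

0.2318


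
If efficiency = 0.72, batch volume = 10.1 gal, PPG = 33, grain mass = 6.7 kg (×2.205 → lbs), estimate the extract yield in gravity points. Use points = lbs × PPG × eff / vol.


lbs = 6.7 × 2.205 = 14.7735
points = 14.7735 × 33 × 0.72 / 10.1

34.7543 points


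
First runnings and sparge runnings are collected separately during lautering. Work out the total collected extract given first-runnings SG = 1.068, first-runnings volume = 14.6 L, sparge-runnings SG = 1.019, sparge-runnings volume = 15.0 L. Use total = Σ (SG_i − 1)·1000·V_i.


first = (1.068 − 1)·1000·14.6 = 992.8000
sparge = (1.019 − 1)·1000·15.0 = 285.0000
total = 992.8000 + 285.0000

1277.8000 gravity·L


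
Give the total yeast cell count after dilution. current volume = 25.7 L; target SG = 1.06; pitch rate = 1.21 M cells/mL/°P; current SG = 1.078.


V_w = V·((SG_c−1)/(SG_t−1)−1);  °P = 259 − 259/SG_t;  cells = rate·(V+V_w)·°P
V_w = 25.7·((1.078−1)/(1.06−1)−1) = 7.7100
V_final = 25.7 + 7.7100 = 33.4100
°P = 259 − 259/1.06 = 14.6604
cells = 1.21·33.4100·14.6604

592.6619 billion cells


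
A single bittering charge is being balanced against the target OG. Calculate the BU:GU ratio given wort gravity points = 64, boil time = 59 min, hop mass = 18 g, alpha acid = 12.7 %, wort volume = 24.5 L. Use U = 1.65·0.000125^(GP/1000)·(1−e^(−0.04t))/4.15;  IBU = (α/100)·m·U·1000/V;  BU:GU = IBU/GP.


U = 1.65·0.000125^(64/1000)·(1−e^(−0.04·59))/4.15 = 0.2026
IBU = (12.7/100)·18·0.2026·1000/24.5 = 18.9006
BU:GU = 18.9006/64

0.2953


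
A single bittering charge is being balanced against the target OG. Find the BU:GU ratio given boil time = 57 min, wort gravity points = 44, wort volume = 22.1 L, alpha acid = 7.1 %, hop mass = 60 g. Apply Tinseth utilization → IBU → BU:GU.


U = 1.65·0.000125^(GP/1000)·(1−e^(−0.04t))/4.15;  IBU = (α/100)·m·U·1000/V;  BU:GU = IBU/GP
U = 1.65·0.000125^(44/1000)·(1−e^(−0.04·57))/4.15 = 0.2403
IBU = (7.1/100)·60·0.2403·1000/22.1 = 46.3293
BU:GU = 46.3293/44

1.0529


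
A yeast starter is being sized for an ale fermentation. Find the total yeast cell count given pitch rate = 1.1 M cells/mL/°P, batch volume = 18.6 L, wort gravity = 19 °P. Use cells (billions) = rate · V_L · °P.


cells = 1.1 · 18.6 · 19

388.7400 billion cells


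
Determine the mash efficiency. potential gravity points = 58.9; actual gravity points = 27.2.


efficiency = actual / potential × 100
efficiency = 27.2 / 58.9 × 100

46.1800 %


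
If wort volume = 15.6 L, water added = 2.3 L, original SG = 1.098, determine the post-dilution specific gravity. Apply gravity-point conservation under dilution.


SG_new = 1 + (SG_old − 1)·V_old/(V_old + V_water)
pts = (1.098 − 1)·1000·15.6/(15.6 + 2.3) = 85.4078
SG_new = 1 + 85.4078/1000

1.0854


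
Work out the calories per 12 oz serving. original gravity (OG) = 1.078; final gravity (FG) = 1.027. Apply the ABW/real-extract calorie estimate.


ABW = (OG−FG)·131.25·0.79/FG;  °P = 259 − 259/SG (for OG→OE and FG→AE);  RE = 0.1808·OE + 0.8192·AE;  Cal = (6.9·ABW + 4·(RE−0.1))·FG·3.55
ABW = (1.078 − 1.027)·131.25·0.79/1.027 = 5.1490
OE = 259 − 259/1.078 = 18.7403 °P
AE = 259 − 259/1.027 = 6.8092 °P
RE = 0.1808·18.7403 + 0.8192·6.8092 = 8.9663 °P
Cal = (6.9·5.1490 + 4·(8.9663−0.1))·1.027·3.55

258.8318 kcal


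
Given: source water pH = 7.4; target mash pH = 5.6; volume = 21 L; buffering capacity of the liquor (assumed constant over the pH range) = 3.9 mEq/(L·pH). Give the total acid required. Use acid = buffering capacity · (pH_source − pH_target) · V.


acid = 3.9 · (7.4 − 5.6) · 21

147.4200 mEq


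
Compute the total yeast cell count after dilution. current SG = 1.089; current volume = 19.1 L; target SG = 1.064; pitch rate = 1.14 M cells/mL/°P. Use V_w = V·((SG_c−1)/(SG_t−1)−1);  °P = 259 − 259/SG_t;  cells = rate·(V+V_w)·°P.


V_w = 19.1·((1.089−1)/(1.064−1)−1) = 7.4609
V_final = 19.1 + 7.4609 = 26.5609
°P = 259 − 259/1.064 = 15.5789
cells = 1.14·26.5609·15.5789

471.7222 billion cells


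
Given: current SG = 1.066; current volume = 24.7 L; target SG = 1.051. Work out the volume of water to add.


V_water = V·((SG_curr − 1)/(SG_target − 1) − 1)
V_water = 24.7·((1.066 − 1)/(1.051 − 1) − 1)

7.2647 L


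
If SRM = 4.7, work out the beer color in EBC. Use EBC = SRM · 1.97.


EBC = 4.7 · 1.97

9.2590 EBC


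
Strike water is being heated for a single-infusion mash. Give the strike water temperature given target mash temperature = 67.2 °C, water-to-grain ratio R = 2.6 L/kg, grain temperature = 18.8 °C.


T_strike = (0.41/R)·(T_mash − T_grain) + T_mash
T_strike = (0.41/2.6)·(67.2 − 18.8) + 67.2

74.8323 °C


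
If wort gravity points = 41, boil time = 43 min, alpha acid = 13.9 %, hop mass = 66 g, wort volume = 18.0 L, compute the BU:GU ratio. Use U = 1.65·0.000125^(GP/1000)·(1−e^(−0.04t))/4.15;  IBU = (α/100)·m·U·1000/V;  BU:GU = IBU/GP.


U = 1.65·0.000125^(41/1000)·(1−e^(−0.04·43))/4.15 = 0.2258
IBU = (13.9/100)·66·0.2258·1000/18.0 = 115.0810
BU:GU = 115.0810/41

2.8069


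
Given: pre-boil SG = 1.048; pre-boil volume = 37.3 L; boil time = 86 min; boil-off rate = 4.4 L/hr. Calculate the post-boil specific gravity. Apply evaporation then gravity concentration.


V_post = V_pre − rate·(t/60);  SG_post = 1 + (SG_pre−1)·V_pre/V_post
V_post = 37.3 − 4.4·(86/60) = 30.9933
SG_post = 1 + (1.048 − 1)·37.3/30.9933

1.0578


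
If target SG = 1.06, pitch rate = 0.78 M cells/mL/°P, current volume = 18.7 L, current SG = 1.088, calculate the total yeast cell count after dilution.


V_w = V·((SG_c−1)/(SG_t−1)−1);  °P = 259 − 259/SG_t;  cells = rate·(V+V_w)·°P
V_w = 18.7·((1.088−1)/(1.06−1)−1) = 8.7267
V_final = 18.7 + 8.7267 = 27.4267
°P = 259 − 259/1.06 = 14.6604
cells = 0.78·27.4267·14.6604

313.6265 billion cells


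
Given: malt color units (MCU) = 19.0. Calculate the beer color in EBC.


SRM = 1.4922·MCU^0.6859;  EBC = SRM·1.97
SRM = 1.4922·19.0^0.6859 = 11.2441
EBC = 11.2441·1.97

22.1508 EBC


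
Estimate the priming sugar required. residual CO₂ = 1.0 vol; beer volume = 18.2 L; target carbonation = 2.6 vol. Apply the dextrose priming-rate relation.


sugar = (target − residual)·4.0·V
sugar = (2.6 − 1.0)·4.0·18.2

116.4800 g


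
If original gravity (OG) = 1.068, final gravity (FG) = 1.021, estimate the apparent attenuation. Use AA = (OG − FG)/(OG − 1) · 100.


AA = (1.068 − 1.021)/(1.068 − 1) · 100

69.1176 %


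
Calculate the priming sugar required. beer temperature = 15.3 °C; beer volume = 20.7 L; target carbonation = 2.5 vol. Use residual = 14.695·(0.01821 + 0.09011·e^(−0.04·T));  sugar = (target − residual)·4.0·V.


residual = 14.695·(0.01821 + 0.09011·e^(−0.04·15.3)) = 0.9856
sugar = (2.5 − 0.9856)·4.0·20.7

125.3886 g


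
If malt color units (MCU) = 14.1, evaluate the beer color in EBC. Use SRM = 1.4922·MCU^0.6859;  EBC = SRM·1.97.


SRM = 1.4922·14.1^0.6859 = 9.1638
EBC = 9.1638·1.97

18.0527 EBC


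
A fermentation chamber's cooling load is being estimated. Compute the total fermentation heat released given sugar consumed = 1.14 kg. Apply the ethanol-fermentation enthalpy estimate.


Q = m_sugar · 590 kJ/kg
Q = 1.14 · 590

672.6000 kJ


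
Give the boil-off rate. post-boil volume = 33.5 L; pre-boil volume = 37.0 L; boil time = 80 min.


rate = (V_pre − V_post) / (t_min/60)
rate = (37.0 − 33.5) / (80/60)

2.6250 L/hr


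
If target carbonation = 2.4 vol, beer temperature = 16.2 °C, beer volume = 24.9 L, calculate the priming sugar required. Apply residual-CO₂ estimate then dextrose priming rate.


residual = 14.695·(0.01821 + 0.09011·e^(−0.04·T));  sugar = (target − residual)·4.0·V
residual = 14.695·(0.01821 + 0.09011·e^(−0.04·16.2)) = 0.9603
sugar = (2.4 − 0.9603)·4.0·24.9

143.3986 g


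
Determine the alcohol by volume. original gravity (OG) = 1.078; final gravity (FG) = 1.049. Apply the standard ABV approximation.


ABV = (OG − FG) · 131.25
ABV = (1.078 − 1.049) · 131.25

3.8063 % ABV


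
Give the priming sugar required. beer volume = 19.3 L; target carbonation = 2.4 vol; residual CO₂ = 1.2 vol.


sugar = (target − residual)·4.0·V
sugar = (2.4 − 1.2)·4.0·19.3

92.6400 g


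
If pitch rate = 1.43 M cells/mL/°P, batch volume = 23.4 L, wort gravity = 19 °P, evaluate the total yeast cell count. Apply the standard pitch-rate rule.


cells (billions) = rate · V_L · °P
cells = 1.43 · 23.4 · 19

635.7780 billion cells


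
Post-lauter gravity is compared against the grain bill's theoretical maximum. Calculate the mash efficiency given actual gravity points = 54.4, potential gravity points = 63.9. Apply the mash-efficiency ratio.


efficiency = actual / potential × 100
efficiency = 54.4 / 63.9 × 100

85.1330 %


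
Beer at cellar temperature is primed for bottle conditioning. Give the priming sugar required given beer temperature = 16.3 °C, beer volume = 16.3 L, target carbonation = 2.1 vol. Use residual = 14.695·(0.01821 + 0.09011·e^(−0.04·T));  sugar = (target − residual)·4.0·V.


residual = 14.695·(0.01821 + 0.09011·e^(−0.04·16.3)) = 0.9575
sugar = (2.1 − 0.9575)·4.0·16.3

74.4916 g


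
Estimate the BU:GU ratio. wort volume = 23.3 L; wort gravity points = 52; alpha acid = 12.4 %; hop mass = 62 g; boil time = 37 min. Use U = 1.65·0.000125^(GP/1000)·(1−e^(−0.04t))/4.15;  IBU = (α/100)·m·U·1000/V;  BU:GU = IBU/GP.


U = 1.65·0.000125^(52/1000)·(1−e^(−0.04·37))/4.15 = 0.1924
IBU = (12.4/100)·62·0.1924·1000/23.3 = 63.4971
BU:GU = 63.4971/52

1.2211


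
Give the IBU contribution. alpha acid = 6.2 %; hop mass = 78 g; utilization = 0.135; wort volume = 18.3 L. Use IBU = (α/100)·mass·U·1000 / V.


IBU = (6.2/100)·78·0.135·1000 / 18.3

35.6754 IBU


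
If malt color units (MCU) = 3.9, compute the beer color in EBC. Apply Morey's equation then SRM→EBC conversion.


SRM = 1.4922·MCU^0.6859;  EBC = SRM·1.97
SRM = 1.4922·3.9^0.6859 = 3.7952
EBC = 3.7952·1.97

7.4766 EBC


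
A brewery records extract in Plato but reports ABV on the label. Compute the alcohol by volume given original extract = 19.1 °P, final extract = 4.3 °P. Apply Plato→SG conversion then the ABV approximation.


SG = 259/(259 − P);  ABV = (OG − FG)·131.25
OG = 259/(259 − 19.1) = 1.0796
FG = 259/(259 − 4.3) = 1.0169
ABV = (1.0796 − 1.0169)·131.25

8.2338 % ABV


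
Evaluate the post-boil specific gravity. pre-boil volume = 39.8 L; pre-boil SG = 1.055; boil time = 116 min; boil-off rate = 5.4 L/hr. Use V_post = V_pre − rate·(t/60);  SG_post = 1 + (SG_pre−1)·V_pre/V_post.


V_post = 39.8 − 5.4·(116/60) = 29.3600
SG_post = 1 + (1.055 − 1)·39.8/29.3600

1.0746


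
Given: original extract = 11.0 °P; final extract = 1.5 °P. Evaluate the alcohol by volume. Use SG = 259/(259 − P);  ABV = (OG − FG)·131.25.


OG = 259/(259 − 11.0) = 1.0444
FG = 259/(259 − 1.5) = 1.0058
ABV = (1.0444 − 1.0058)·131.25

5.0570 % ABV


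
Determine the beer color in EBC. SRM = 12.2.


EBC = SRM · 1.97
EBC = 12.2 · 1.97

24.0340 EBC


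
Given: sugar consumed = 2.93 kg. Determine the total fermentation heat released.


Q = m_sugar · 590 kJ/kg
Q = 2.93 · 590

1728.7000 kJ


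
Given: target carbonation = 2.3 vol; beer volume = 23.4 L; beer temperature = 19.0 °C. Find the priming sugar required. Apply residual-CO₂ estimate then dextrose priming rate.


residual = 14.695·(0.01821 + 0.09011·e^(−0.04·T));  sugar = (target − residual)·4.0·V
residual = 14.695·(0.01821 + 0.09011·e^(−0.04·19.0)) = 0.8869
sugar = (2.3 − 0.8869)·4.0·23.4

132.2695 g


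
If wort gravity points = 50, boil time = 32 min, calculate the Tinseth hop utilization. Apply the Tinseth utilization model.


U = 1.65·0.000125^(GP/1000) · (1 − e^(−0.04·t))/4.15
bigness = 1.65·0.000125^(50/1000) = 1.0528
boil_factor = (1 − e^(−0.04·32))/4.15 = 0.1740
U = 1.0528 · 0.1740

0.1831


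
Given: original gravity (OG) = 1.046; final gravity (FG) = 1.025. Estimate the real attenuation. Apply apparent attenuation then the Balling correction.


AA = (OG−FG)/(OG−1)·100;  RA = AA·0.8192
AA = (1.046 − 1.025)/(1.046 − 1)·100 = 45.6522
RA = 45.6522·0.8192

37.3983 %


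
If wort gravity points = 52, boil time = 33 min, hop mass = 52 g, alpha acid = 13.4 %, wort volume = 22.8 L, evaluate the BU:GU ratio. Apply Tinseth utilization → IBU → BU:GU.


U = 1.65·0.000125^(GP/1000)·(1−e^(−0.04t))/4.15;  IBU = (α/100)·m·U·1000/V;  BU:GU = IBU/GP
U = 1.65·0.000125^(52/1000)·(1−e^(−0.04·33))/4.15 = 0.1826
IBU = (13.4/100)·52·0.1826·1000/22.8 = 55.8049
BU:GU = 55.8049/52

1.0732
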